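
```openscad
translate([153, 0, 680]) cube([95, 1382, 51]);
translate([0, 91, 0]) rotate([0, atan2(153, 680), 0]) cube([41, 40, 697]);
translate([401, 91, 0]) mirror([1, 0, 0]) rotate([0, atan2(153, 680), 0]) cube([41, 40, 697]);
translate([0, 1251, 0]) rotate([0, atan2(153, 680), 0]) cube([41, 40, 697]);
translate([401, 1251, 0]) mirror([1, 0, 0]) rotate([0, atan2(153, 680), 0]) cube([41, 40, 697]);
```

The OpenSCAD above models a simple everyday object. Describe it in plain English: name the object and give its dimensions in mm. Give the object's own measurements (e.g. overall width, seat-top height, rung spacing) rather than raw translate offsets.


A sawhorse. A 95×1382×51 mm beam (x, y, z) sits on two A-frame leg pairs. Each pair is two raked legs of 41×40 mm section (40 mm along y) splaying symmetrically in x. Each leg rises 680 mm vertically over 153 mm of horizontal reach and is 697 mm long along its own axis. Every leg's outer bottom edge rests on the floor and its outer top edge meets a bottom edge of the beam — the left legs (tilting toward +x) meet the beam's −x bottom edge, the right legs (their mirror images, tilting toward −x) meet its +x bottom edge — so the leg tops tuck under the beam, the beam's underside is 680 mm above the floor, and the feet are 401 mm apart outside-to-outside with the beam centred between them. The two leg pairs are set in 91 mm from either end of the beam.


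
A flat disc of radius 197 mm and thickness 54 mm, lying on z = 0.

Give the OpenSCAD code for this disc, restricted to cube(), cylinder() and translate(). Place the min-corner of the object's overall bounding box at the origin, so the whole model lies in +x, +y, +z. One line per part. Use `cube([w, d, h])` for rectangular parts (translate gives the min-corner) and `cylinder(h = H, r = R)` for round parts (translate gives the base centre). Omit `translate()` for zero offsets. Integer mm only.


translate([197, 197, 0]) cylinder(h = 54, r = 197);


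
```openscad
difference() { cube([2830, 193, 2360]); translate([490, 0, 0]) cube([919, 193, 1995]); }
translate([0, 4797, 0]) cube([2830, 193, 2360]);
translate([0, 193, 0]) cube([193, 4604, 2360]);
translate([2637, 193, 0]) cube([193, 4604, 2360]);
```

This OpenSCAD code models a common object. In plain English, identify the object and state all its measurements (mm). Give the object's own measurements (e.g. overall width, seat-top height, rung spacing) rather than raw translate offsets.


A single room: four walls, each 2360 mm tall and 193 mm thick, enclosing an outside footprint 2830×4990 mm (x × y), no floor or roof. The front and back walls (−y and +y sides) run the full x-width; the side walls fit between their inner faces. A door opening 919 mm wide and 1995 mm tall is cut through the front wall from the floor up, its −x edge 490 mm from the wall's −x end.


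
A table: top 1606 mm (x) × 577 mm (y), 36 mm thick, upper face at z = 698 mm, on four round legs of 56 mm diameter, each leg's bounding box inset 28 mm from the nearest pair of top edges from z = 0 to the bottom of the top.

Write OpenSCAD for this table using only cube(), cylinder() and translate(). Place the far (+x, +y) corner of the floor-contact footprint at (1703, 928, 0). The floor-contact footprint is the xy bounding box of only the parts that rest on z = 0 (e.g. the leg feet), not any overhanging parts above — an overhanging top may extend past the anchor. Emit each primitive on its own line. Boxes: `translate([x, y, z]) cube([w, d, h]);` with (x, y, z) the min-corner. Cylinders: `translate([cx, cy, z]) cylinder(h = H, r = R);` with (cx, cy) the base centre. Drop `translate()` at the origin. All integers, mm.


// leg_h = 698 - 36 = 662
translate([125, 379, 662]) cube([1606, 577, 36]);
translate([181, 435, 0]) cylinder(h = 662, r = 28);
translate([1675, 435, 0]) cylinder(h = 662, r = 28);
translate([181, 900, 0]) cylinder(h = 662, r = 28);
translate([1675, 900, 0]) cylinder(h = 662, r = 28);


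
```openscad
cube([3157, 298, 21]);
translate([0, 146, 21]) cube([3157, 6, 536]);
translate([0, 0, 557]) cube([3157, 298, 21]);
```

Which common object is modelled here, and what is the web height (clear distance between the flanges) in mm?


An I-beam. The web height is 536 mm.

Two wide flanges with a thin centred web — an I-beam. Overall 578 mm minus two 21 mm flanges gives a web of 578 − 2·21 = 536 mm.


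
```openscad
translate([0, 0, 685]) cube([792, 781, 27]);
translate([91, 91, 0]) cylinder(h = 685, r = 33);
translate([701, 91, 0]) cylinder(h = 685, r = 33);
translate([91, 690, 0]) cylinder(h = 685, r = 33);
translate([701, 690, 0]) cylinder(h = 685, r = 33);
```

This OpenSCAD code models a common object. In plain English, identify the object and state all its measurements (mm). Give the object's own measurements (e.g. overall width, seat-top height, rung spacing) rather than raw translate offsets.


A table: top 792 mm (x) × 781 mm (y), 27 mm thick, upper face at z = 712 mm, on four round legs of 66 mm diameter, each leg's bounding box inset 58 mm from the nearest pair of top edges from z = 0 to the bottom of the top.


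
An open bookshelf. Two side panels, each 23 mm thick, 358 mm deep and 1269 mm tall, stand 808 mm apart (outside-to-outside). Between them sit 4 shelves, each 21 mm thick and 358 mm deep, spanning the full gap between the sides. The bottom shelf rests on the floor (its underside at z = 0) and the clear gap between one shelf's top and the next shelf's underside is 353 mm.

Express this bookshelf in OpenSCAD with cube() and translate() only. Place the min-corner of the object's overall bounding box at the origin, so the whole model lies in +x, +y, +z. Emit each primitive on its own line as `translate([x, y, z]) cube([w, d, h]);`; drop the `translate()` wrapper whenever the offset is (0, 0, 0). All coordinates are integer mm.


cube([23, 358, 1269]);
translate([785, 0, 0]) cube([23, 358, 1269]);
translate([23, 0, 0]) cube([762, 358, 21]);
translate([23, 0, 374]) cube([762, 358, 21]);
translate([23, 0, 748]) cube([762, 358, 21]);
translate([23, 0, 1122]) cube([762, 358, 21]);


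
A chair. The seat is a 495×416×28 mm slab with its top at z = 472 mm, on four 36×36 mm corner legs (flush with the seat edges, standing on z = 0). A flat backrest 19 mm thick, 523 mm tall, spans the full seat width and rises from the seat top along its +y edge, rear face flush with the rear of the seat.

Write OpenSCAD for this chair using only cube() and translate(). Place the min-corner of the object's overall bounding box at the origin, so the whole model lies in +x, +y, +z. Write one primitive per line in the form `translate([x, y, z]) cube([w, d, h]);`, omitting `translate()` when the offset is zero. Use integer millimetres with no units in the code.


translate([0, 0, 444]) cube([495, 416, 28]);
cube([36, 36, 444]);
translate([459, 0, 0]) cube([36, 36, 444]);
translate([0, 380, 0]) cube([36, 36, 444]);
translate([459, 380, 0]) cube([36, 36, 444]);
translate([0, 397, 472]) cube([495, 19, 523]);


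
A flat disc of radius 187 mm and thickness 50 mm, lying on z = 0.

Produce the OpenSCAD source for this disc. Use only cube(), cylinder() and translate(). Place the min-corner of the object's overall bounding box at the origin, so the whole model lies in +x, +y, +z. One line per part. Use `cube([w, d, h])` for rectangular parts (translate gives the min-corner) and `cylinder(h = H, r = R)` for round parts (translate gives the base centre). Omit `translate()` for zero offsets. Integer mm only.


translate([187, 187, 0]) cylinder(h = 50, r = 187);


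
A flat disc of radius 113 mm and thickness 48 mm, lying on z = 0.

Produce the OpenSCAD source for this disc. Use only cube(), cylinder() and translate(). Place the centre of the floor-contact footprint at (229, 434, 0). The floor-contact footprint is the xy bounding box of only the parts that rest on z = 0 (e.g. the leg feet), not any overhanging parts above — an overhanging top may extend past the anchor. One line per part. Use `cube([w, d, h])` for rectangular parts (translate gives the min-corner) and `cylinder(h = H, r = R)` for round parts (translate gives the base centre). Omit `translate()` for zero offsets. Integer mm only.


translate([229, 434, 0]) cylinder(h = 48, r = 113);


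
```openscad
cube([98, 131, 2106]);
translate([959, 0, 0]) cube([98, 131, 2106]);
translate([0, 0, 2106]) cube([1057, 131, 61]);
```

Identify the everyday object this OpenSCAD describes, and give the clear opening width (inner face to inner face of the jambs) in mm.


A door frame. The clear opening width is 861 mm.

Two 2106 mm tall posts with a header on top — a door frame. The left jamb is 98 mm wide at x = 0; the right jamb starts at x = 959. The clear opening is 959 − 98 = 861 mm.


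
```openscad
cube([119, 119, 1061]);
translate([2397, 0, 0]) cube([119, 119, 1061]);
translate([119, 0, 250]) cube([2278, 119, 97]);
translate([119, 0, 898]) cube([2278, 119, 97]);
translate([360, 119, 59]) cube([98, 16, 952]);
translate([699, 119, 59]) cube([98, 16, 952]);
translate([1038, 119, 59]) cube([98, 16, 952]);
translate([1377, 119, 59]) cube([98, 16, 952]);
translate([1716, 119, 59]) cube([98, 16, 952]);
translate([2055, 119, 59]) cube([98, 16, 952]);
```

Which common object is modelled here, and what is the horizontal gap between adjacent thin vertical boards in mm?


A fence section. The picket gap is 241 mm.

Two posts, two rails, 6 pickets — a fence section. Span 2278 mm holds 6 pickets of 98 mm with 7 equal gaps: ⌊(2278 − 6·98) / 7⌋ = 241 mm.


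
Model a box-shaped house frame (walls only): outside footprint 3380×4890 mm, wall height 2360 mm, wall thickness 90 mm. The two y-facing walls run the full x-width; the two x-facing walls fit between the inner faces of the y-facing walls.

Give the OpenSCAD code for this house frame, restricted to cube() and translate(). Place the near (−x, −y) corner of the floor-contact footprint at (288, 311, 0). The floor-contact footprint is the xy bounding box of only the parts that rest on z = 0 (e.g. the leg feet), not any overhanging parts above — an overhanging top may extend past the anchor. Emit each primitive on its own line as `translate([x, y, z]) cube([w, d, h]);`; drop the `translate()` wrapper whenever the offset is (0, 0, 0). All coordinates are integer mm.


translate([288, 311, 0]) cube([3380, 90, 2360]);
translate([288, 5111, 0]) cube([3380, 90, 2360]);
translate([288, 401, 0]) cube([90, 4710, 2360]);
translate([3578, 401, 0]) cube([90, 4710, 2360]);


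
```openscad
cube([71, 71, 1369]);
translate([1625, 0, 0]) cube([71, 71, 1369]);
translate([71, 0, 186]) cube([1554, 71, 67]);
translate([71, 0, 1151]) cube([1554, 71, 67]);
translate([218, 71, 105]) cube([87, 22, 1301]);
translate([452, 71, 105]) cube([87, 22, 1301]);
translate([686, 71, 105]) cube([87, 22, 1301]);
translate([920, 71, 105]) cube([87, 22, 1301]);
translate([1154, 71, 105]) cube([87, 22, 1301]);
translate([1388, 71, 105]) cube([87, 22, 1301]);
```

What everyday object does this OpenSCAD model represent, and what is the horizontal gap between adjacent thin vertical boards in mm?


A fence section. The picket gap is 147 mm.

Two posts, two rails, 6 pickets — a fence section. Span 1554 mm holds 6 pickets of 87 mm with 7 equal gaps: ⌊(1554 − 6·87) / 7⌋ = 147 mm.


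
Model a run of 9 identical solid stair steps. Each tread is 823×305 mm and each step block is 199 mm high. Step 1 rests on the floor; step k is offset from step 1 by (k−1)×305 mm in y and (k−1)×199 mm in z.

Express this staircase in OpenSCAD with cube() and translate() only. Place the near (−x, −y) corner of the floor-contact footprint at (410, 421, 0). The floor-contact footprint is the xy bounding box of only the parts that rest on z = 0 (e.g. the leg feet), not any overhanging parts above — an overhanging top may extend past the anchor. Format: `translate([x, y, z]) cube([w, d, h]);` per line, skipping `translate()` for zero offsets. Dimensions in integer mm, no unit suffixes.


translate([410, 421, 0]) cube([823, 305, 199]);
translate([410, 726, 199]) cube([823, 305, 199]);
translate([410, 1031, 398]) cube([823, 305, 199]);
translate([410, 1336, 597]) cube([823, 305, 199]);
translate([410, 1641, 796]) cube([823, 305, 199]);
translate([410, 1946, 995]) cube([823, 305, 199]);
translate([410, 2251, 1194]) cube([823, 305, 199]);
translate([410, 2556, 1393]) cube([823, 305, 199]);
translate([410, 2861, 1592]) cube([823, 305, 199]);


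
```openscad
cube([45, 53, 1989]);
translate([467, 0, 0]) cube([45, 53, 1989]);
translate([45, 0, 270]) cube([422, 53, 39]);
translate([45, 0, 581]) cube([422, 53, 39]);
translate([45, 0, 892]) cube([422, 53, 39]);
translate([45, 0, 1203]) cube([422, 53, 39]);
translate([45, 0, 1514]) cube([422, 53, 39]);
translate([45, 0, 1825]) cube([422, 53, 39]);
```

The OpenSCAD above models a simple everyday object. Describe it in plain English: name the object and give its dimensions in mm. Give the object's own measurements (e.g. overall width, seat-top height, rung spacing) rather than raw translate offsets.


A straight ladder. Two 45×53 mm vertical rails, 1989 mm tall, stand 512 mm apart (outside-to-outside) with their front faces coplanar on the −y side. 6 rungs, each 53 mm deep and 39 mm tall, span between the inner faces of the rails, front faces flush with the rails. The lowest rung's underside is at z = 270 mm and rungs are spaced 311 mm apart (underside to underside).


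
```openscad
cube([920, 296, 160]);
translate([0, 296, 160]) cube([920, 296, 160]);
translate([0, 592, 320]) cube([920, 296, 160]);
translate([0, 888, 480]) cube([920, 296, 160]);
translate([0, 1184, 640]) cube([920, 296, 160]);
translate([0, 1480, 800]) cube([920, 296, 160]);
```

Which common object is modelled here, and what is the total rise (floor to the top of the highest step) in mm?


A staircase. The total rise is 960 mm.

6 identical blocks, each offset up and back from the previous — a staircase. Each step is 160 mm tall and there are 6 of them, so the total rise is 6 × 160 = 960 mm.


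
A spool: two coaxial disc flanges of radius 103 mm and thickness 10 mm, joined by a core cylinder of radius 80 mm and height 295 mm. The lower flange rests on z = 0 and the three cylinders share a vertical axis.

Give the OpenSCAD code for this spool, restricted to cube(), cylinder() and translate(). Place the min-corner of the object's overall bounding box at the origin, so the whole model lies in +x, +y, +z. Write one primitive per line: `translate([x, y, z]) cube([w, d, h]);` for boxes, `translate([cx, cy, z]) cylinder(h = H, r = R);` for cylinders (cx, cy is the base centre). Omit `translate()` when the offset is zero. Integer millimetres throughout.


translate([103, 103, 0]) cylinder(h = 10, r = 103);
translate([103, 103, 10]) cylinder(h = 295, r = 80);
translate([103, 103, 305]) cylinder(h = 10, r = 103);


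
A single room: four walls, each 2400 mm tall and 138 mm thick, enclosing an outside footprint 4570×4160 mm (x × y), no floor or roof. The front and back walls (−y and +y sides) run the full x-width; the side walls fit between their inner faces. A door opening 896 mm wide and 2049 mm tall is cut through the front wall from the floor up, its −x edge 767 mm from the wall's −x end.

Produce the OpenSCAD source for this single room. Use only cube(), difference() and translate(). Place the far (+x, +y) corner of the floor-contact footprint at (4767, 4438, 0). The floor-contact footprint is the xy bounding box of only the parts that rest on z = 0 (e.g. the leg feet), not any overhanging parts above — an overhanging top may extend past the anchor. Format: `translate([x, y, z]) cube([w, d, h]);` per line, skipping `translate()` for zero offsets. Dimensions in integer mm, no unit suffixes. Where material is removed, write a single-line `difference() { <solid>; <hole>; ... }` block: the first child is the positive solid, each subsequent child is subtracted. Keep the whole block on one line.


difference() { translate([197, 278, 0]) cube([4570, 138, 2400]); translate([964, 278, 0]) cube([896, 138, 2049]); }
translate([197, 4300, 0]) cube([4570, 138, 2400]);
translate([197, 416, 0]) cube([138, 3884, 2400]);
translate([4629, 416, 0]) cube([138, 3884, 2400]);


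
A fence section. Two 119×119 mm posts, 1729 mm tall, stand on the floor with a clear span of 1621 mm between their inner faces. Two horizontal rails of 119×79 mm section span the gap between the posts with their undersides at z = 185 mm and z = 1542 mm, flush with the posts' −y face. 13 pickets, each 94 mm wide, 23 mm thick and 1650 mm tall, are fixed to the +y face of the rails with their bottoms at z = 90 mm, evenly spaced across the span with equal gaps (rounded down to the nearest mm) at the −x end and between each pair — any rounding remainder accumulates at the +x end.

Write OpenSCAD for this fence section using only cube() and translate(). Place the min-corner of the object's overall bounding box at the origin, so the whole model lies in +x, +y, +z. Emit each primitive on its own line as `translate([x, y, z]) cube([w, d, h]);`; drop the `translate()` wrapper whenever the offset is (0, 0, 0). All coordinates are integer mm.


cube([119, 119, 1729]);
translate([1740, 0, 0]) cube([119, 119, 1729]);
translate([119, 0, 185]) cube([1621, 119, 79]);
translate([119, 0, 1542]) cube([1621, 119, 79]);
translate([147, 119, 90]) cube([94, 23, 1650]);
translate([269, 119, 90]) cube([94, 23, 1650]);
translate([391, 119, 90]) cube([94, 23, 1650]);
translate([513, 119, 90]) cube([94, 23, 1650]);
translate([635, 119, 90]) cube([94, 23, 1650]);
translate([757, 119, 90]) cube([94, 23, 1650]);
translate([879, 119, 90]) cube([94, 23, 1650]);
translate([1001, 119, 90]) cube([94, 23, 1650]);
translate([1123, 119, 90]) cube([94, 23, 1650]);
translate([1245, 119, 90]) cube([94, 23, 1650]);
translate([1367, 119, 90]) cube([94, 23, 1650]);
translate([1489, 119, 90]) cube([94, 23, 1650]);
translate([1611, 119, 90]) cube([94, 23, 1650]);


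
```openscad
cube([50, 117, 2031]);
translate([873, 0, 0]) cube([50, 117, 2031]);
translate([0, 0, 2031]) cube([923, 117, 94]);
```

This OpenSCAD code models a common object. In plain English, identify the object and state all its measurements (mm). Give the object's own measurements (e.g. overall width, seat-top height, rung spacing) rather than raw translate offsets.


A door frame. The clear opening is 823 mm wide and 2031 mm high. Two 50 mm wide jambs, 117 mm deep, stand either side of the opening from the floor to the top of the opening. A 94 mm thick head sits across the top of both jambs, spanning the full outside width of the frame.


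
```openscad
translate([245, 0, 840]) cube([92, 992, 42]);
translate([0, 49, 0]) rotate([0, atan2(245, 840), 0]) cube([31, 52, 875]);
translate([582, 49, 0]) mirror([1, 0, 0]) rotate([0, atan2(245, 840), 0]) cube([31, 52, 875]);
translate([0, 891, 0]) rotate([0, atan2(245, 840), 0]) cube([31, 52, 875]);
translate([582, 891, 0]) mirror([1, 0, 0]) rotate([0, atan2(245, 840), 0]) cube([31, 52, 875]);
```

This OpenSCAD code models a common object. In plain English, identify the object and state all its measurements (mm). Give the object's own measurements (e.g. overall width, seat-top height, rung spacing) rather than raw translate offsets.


A sawhorse. A 92×992×42 mm beam (x, y, z) sits on two A-frame leg pairs. Each pair is two raked legs of 31×52 mm section (52 mm along y) splaying symmetrically in x. Each leg rises 840 mm vertically over 245 mm of horizontal reach and is 875 mm long along its own axis. Every leg's outer bottom edge rests on the floor and its outer top edge meets a bottom edge of the beam — the left legs (tilting toward +x) meet the beam's −x bottom edge, the right legs (their mirror images, tilting toward −x) meet its +x bottom edge — so the leg tops tuck under the beam, the beam's underside is 840 mm above the floor, and the feet are 582 mm apart outside-to-outside with the beam centred between them. The two leg pairs are set in 49 mm from either end of the beam.


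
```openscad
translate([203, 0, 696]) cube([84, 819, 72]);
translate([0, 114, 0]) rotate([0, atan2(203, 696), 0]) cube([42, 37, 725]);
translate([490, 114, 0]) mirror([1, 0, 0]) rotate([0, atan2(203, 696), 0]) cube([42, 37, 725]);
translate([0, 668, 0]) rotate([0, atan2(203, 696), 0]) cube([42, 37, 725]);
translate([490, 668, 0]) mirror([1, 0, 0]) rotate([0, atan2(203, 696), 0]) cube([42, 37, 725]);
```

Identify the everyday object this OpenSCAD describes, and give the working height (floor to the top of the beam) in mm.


A sawhorse. The overall height is 768 mm.

A beam across two mirrored pairs of raked legs — a sawhorse. The beam's underside is at z = 696 (matching the legs' vertical rise in atan2(203, 696)) and the beam is 72 mm tall, so its top is at 696 + 72 = 768 mm. The raked legs top out at the beam's underside, so that is the highest point.


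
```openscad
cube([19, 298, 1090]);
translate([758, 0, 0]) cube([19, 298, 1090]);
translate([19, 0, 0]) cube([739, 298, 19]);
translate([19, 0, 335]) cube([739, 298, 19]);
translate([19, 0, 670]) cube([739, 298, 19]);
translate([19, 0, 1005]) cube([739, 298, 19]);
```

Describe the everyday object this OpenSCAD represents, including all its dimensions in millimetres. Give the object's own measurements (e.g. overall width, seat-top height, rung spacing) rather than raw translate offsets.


An open bookshelf. Two side panels, each 19 mm thick, 298 mm deep and 1090 mm tall, stand 777 mm apart (outside-to-outside). Between them sit 4 shelves, each 19 mm thick and 298 mm deep, spanning the full gap between the sides. The bottom shelf rests on the floor (its underside at z = 0) and the clear gap between one shelf's top and the next shelf's underside is 316 mm.


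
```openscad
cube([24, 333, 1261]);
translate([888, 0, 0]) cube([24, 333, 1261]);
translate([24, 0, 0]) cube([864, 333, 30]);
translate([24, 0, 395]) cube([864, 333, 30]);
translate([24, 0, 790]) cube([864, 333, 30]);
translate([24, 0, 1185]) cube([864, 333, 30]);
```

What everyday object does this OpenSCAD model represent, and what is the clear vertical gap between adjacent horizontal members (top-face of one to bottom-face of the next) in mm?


A bookshelf. The clear shelf gap is 365 mm.

Two tall side panels with 4 horizontal boards between them — a bookshelf. The first two shelf undersides are at z = 0 and z = 395; with shelf thickness 30, the clear gap is 395 − 0 − 30 = 365 mm.


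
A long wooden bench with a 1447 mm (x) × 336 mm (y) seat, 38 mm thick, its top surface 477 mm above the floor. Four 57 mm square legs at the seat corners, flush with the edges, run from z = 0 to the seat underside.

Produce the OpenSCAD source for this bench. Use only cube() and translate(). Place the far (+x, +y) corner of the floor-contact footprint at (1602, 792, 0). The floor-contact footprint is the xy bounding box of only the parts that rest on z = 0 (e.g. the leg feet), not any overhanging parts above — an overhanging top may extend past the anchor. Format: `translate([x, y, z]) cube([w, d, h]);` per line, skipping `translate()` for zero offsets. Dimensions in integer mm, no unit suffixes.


translate([155, 456, 439]) cube([1447, 336, 38]);
translate([155, 456, 0]) cube([57, 57, 439]);
translate([155, 735, 0]) cube([57, 57, 439]);
translate([1545, 456, 0]) cube([57, 57, 439]);
translate([1545, 735, 0]) cube([57, 57, 439]);


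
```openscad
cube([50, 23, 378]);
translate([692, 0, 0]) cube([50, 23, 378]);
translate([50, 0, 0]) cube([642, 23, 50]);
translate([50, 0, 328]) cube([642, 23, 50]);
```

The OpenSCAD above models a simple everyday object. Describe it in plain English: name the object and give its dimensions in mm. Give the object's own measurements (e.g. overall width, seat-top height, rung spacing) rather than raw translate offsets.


A rectangular picture frame lying in the x–z plane (depth along y). The opening is 642 mm wide (x) by 278 mm tall (z), surrounded by a border 50 mm wide on all four sides. The frame is 23 mm deep and is made of two full-height vertical stiles with two horizontal rails fitted between them.


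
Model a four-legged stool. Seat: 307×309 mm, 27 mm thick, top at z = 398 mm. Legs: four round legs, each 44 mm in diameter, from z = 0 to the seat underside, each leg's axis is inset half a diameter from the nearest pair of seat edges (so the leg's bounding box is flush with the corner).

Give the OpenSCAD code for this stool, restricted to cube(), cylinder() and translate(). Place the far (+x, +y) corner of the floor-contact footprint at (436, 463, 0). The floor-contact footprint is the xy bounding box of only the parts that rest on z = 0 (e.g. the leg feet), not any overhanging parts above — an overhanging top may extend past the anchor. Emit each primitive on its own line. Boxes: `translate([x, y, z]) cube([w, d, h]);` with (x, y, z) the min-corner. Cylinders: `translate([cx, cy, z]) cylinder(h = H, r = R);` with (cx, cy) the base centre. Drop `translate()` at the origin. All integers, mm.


// leg_h = 398 - 27 = 371
translate([129, 154, 371]) cube([307, 309, 27]);
translate([151, 176, 0]) cylinder(h = 371, r = 22);
translate([414, 176, 0]) cylinder(h = 371, r = 22);
translate([151, 441, 0]) cylinder(h = 371, r = 22);
translate([414, 441, 0]) cylinder(h = 371, r = 22);


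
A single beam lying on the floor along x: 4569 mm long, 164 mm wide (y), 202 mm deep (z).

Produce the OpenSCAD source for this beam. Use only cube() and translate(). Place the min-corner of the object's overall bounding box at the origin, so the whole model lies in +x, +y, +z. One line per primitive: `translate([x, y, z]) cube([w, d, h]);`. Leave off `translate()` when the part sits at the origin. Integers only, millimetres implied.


cube([4569, 164, 202]);


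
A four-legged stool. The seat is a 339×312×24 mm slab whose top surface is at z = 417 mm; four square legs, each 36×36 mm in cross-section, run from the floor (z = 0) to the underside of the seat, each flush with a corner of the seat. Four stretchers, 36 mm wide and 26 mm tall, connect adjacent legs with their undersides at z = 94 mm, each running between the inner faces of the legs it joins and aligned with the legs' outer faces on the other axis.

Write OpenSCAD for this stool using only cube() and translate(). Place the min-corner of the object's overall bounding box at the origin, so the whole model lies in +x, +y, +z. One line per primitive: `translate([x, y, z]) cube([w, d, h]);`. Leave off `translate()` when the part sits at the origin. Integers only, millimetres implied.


// leg_h = 417 - 24 = 393
// stretcher span = 339 - 2*36 = 267
translate([0, 0, 393]) cube([339, 312, 24]);
cube([36, 36, 393]);
translate([303, 0, 0]) cube([36, 36, 393]);
translate([0, 276, 0]) cube([36, 36, 393]);
translate([303, 276, 0]) cube([36, 36, 393]);
translate([36, 0, 94]) cube([267, 36, 26]);
translate([36, 276, 94]) cube([267, 36, 26]);
translate([0, 36, 94]) cube([36, 240, 26]);
translate([303, 36, 94]) cube([36, 240, 26]);


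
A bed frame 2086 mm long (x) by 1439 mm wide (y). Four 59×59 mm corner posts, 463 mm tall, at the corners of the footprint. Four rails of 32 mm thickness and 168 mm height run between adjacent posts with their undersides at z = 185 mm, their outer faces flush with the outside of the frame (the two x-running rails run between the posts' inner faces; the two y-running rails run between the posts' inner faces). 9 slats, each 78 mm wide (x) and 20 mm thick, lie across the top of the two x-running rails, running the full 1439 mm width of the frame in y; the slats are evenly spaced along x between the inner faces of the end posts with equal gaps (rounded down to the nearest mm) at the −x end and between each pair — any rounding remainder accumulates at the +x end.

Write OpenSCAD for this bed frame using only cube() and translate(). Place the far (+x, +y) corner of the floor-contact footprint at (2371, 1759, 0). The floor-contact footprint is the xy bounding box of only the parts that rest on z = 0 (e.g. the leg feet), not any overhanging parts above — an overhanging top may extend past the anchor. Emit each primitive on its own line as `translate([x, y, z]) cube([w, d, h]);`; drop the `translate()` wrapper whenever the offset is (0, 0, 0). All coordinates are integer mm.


translate([285, 320, 0]) cube([59, 59, 463]);
translate([285, 1700, 0]) cube([59, 59, 463]);
translate([2312, 320, 0]) cube([59, 59, 463]);
translate([2312, 1700, 0]) cube([59, 59, 463]);
translate([344, 320, 185]) cube([1968, 32, 168]);
translate([344, 1727, 185]) cube([1968, 32, 168]);
translate([285, 379, 185]) cube([32, 1321, 168]);
translate([2339, 379, 185]) cube([32, 1321, 168]);
translate([470, 320, 353]) cube([78, 1439, 20]);
translate([674, 320, 353]) cube([78, 1439, 20]);
translate([878, 320, 353]) cube([78, 1439, 20]);
translate([1082, 320, 353]) cube([78, 1439, 20]);
translate([1286, 320, 353]) cube([78, 1439, 20]);
translate([1490, 320, 353]) cube([78, 1439, 20]);
translate([1694, 320, 353]) cube([78, 1439, 20]);
translate([1898, 320, 353]) cube([78, 1439, 20]);
translate([2102, 320, 353]) cube([78, 1439, 20]);


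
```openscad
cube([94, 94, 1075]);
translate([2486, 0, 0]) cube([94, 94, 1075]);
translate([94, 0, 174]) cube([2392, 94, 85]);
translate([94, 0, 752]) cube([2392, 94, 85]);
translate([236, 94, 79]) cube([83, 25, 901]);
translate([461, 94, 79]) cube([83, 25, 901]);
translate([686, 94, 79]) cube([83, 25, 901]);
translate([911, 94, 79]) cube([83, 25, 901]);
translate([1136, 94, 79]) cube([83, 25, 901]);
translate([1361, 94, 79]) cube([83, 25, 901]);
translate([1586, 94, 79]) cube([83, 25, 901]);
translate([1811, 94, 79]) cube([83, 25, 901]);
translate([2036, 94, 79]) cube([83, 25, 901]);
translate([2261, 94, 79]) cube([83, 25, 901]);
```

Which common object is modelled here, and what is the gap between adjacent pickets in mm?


A fence section. The picket gap is 142 mm.

Two posts, two rails, 10 pickets — a fence section. Span 2392 mm holds 10 pickets of 83 mm with 11 equal gaps: ⌊(2392 − 10·83) / 11⌋ = 142 mm.


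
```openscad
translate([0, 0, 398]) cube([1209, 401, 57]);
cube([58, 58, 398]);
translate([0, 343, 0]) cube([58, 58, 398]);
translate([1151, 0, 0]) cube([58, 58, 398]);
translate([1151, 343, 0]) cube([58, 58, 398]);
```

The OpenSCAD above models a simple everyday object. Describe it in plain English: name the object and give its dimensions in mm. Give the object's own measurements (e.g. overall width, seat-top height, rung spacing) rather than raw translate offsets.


A long wooden bench with a 1209 mm (x) × 401 mm (y) seat, 57 mm thick, its top surface 455 mm above the floor. Four 58 mm square legs at the seat corners, flush with the edges, run from z = 0 to the seat underside.


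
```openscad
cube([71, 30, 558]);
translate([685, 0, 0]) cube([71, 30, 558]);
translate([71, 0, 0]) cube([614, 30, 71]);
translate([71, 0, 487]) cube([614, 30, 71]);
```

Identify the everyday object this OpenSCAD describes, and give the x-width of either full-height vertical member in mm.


A picture frame. The border width is 71 mm.

Four thin pieces enclosing a rectangular opening — a picture frame. The two full-height stiles are 558 mm tall; the top rail sits at z = 487 and is 71 mm tall, so the border above the opening is 558 − 487 = 71 mm, matching the stile x-width.


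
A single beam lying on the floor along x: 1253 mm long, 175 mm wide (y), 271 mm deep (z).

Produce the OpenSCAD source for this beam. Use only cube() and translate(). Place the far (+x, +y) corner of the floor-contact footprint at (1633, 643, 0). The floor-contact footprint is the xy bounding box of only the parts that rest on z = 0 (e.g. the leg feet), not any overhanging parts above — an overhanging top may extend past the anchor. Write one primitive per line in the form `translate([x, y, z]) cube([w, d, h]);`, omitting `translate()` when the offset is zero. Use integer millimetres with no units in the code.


translate([380, 468, 0]) cube([1253, 175, 271]);


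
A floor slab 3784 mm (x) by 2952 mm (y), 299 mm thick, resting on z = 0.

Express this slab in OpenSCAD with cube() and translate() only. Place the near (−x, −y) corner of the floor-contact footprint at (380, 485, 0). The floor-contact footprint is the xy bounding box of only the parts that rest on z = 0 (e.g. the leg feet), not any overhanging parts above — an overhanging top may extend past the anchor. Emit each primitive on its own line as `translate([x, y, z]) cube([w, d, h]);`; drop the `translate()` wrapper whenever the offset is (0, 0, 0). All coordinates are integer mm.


translate([380, 485, 0]) cube([3784, 2952, 299]);


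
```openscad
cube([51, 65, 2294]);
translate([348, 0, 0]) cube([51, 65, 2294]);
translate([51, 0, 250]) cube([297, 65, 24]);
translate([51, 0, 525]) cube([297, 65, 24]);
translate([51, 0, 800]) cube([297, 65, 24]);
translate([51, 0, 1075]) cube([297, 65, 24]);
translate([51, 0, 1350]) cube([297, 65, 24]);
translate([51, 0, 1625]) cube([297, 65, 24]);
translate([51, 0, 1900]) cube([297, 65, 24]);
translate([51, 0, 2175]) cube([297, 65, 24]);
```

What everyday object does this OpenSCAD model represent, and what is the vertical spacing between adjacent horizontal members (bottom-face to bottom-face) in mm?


A ladder. The rung spacing is 275 mm.

Two tall 51×65 posts with 8 short bars between them — a ladder. Adjacent rungs sit at z = 250 and z = 525, so the spacing is 525 − 250 = 275 mm.


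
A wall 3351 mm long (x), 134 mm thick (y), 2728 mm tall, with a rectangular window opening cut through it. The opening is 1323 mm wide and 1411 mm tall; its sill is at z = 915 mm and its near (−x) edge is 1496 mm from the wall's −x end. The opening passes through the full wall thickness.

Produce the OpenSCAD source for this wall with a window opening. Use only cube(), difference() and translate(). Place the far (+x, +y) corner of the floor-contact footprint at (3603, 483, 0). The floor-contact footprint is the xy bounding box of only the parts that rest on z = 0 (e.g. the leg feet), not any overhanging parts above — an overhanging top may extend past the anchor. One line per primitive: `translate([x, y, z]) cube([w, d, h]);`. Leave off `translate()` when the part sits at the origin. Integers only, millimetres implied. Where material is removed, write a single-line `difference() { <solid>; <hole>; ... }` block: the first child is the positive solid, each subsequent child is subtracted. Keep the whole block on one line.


difference() { translate([252, 349, 0]) cube([3351, 134, 2728]); translate([1748, 349, 915]) cube([1323, 134, 1411]); }


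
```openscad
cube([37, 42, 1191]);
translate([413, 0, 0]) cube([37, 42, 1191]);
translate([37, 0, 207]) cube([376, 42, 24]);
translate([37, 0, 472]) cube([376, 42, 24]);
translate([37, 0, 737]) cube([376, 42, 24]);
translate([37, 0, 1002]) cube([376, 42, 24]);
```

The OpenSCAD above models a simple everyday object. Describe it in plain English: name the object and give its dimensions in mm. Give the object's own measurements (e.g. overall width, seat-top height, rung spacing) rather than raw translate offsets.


A straight ladder. Two 37×42 mm vertical rails, 1191 mm tall, stand 450 mm apart (outside-to-outside) with their front faces coplanar on the −y side. 4 rungs, each 42 mm deep and 24 mm tall, span between the inner faces of the rails, front faces flush with the rails. The lowest rung's underside is at z = 207 mm and rungs are spaced 265 mm apart (underside to underside).


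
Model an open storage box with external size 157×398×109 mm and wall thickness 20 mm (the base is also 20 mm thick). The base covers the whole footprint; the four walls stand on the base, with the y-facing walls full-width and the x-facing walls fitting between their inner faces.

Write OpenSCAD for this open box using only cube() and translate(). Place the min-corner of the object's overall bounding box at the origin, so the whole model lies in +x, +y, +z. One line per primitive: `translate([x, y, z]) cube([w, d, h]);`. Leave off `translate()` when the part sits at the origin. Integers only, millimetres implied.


cube([157, 398, 20]);
translate([0, 0, 20]) cube([157, 20, 89]);
translate([0, 378, 20]) cube([157, 20, 89]);
translate([0, 20, 20]) cube([20, 358, 89]);
translate([137, 20, 20]) cube([20, 358, 89]);


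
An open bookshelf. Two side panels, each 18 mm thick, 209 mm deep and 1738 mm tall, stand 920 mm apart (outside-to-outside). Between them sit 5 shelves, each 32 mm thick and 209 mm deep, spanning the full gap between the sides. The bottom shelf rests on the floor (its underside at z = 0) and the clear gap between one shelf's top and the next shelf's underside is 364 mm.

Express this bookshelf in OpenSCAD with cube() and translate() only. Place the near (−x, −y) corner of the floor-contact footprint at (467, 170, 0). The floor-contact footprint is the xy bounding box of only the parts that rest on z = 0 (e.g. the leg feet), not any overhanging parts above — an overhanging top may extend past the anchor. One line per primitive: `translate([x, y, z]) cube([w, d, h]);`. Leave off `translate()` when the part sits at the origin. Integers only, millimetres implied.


translate([467, 170, 0]) cube([18, 209, 1738]);
translate([1369, 170, 0]) cube([18, 209, 1738]);
translate([485, 170, 0]) cube([884, 209, 32]);
translate([485, 170, 396]) cube([884, 209, 32]);
translate([485, 170, 792]) cube([884, 209, 32]);
translate([485, 170, 1188]) cube([884, 209, 32]);
translate([485, 170, 1584]) cube([884, 209, 32]);


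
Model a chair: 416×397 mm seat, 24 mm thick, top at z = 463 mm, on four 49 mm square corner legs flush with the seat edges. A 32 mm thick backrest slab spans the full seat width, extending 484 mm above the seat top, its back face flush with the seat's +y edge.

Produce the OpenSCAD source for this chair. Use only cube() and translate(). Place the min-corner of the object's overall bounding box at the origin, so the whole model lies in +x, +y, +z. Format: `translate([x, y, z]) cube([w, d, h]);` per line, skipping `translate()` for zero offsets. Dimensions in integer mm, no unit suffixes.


translate([0, 0, 439]) cube([416, 397, 24]);
cube([49, 49, 439]);
translate([367, 0, 0]) cube([49, 49, 439]);
translate([0, 348, 0]) cube([49, 49, 439]);
translate([367, 348, 0]) cube([49, 49, 439]);
translate([0, 365, 463]) cube([416, 32, 484]);


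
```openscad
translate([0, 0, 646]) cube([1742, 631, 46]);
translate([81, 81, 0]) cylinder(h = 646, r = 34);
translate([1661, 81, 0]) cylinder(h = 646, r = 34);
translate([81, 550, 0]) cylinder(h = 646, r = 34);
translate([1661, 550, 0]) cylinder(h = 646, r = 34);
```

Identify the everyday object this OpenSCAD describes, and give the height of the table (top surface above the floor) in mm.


A table. The table height is 692 mm.

A 1742×631×46 slab sits at z = 646 on four Ø68 mm round legs — a table. The top surface is at 646 + 46 = 692 mm.


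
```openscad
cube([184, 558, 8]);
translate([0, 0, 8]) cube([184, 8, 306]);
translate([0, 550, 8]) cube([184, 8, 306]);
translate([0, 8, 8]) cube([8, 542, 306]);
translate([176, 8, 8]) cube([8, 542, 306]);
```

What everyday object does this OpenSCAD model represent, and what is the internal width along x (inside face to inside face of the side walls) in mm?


An open box. The internal width is 168 mm.

A 184×558 base slab with four walls standing on it — an open box. The base is 184 mm wide and the walls are 8 mm thick, so the internal width is 184 − 2 × 8 = 168 mm.


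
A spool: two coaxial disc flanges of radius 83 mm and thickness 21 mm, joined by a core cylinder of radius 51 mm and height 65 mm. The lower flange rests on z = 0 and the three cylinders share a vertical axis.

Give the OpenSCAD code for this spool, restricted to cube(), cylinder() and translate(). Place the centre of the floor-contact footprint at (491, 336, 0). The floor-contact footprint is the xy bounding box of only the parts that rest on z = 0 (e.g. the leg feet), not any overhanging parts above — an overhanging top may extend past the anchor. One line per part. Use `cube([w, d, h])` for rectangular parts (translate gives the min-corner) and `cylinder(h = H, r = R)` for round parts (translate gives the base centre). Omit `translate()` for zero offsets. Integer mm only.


translate([491, 336, 0]) cylinder(h = 21, r = 83);
translate([491, 336, 21]) cylinder(h = 65, r = 51);
translate([491, 336, 86]) cylinder(h = 21, r = 83);
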